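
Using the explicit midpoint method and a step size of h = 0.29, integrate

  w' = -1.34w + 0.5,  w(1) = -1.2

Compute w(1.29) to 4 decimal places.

Midpoint: k1 = f(x_n, w_n); k2 = f(x_n + h/2, w_n + (h/2)·k1); w_{n+1} = w_n + h·k2.
x=1.000000, w=-1.200000:
  k1 = f(1.000000, -1.200000) = 2.108000
  k2 = f(1.145000, -0.894340) = 1.698416
  w ← -1.200000 + 0.29·1.698416 = -0.707459
w(1.29) ≈ -0.7075

-0.7075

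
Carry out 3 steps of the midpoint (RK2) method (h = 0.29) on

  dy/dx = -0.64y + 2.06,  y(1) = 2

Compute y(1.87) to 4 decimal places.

Midpoint: k1 = f(x_n, y_n); k2 = f(x_n + h/2, y_n + (h/2)·k1); y_{n+1} = y_n + h·k2.
x=1.000000, y=2.000000:
  k1 = f(1.000000, 2.000000) = 0.780000
  k2 = f(1.145000, 2.113100) = 0.707616
  y ← 2.000000 + 0.29·0.707616 = 2.205209
x=1.290000, y=2.205209:
  k1 = f(1.290000, 2.205209) = 0.648666
  k2 = f(1.435000, 2.299265) = 0.588470
  y ← 2.205209 + 0.29·0.588470 = 2.375865
x=1.580000, y=2.375865:
  k1 = f(1.580000, 2.375865) = 0.539446
  k2 = f(1.725000, 2.454085) = 0.489386
  y ← 2.375865 + 0.29·0.489386 = 2.517787
y(1.87) ≈ 2.5178

2.5178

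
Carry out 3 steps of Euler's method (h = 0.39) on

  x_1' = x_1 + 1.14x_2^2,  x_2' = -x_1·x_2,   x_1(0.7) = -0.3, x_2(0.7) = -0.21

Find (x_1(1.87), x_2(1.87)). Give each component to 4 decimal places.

Euler on (x_1,x_2): x_1_{n+1} = x_1_n + h·x_1', x_2_{n+1} = x_2_n + h·x_2'.
0.700000: (-0.300000, -0.210000); f=(-0.249726, -0.063000) → (-0.397393, -0.234570)
1.090000: (-0.397393, -0.234570); f=(-0.334667, -0.093217) → (-0.527913, -0.270924)
1.480000: (-0.527913, -0.270924); f=(-0.444237, -0.143025) → (-0.701166, -0.326704)
(x_1(1.87), x_2(1.87)) ≈ (-0.7012, -0.3267)

-0.7012, -0.3267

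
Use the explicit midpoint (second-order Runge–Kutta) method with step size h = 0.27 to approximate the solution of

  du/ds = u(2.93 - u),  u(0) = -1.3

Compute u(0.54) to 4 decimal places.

Midpoint: k1 = f(s_n, u_n); k2 = f(s_n + h/2, u_n + (h/2)·k1); u_{n+1} = u_n + h·k2.
s=0.000000, u=-1.300000:
  k1 = f(0.000000, -1.300000) = -5.499000
  k2 = f(0.135000, -2.042365) = -10.155384
  u ← -1.300000 + 0.27·(-10.155384) = -4.041954
s=0.270000, u=-4.041954:
  k1 = f(0.270000, -4.041954) = -28.180315
  k2 = f(0.405000, -7.846296) = -84.554012
  u ← -4.041954 + 0.27·(-84.554012) = -26.871537
u(0.54) ≈ -26.8715

-26.8715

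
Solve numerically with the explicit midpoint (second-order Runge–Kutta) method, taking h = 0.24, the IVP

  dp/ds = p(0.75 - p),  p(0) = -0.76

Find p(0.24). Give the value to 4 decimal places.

Midpoint: k1 = f(s_n, p_n); k2 = f(s_n + h/2, p_n + (h/2)·k1); p_{n+1} = p_n + h·k2.
s=0.000000, p=-0.760000:
  k1 = f(0.000000, -0.760000) = -1.147600
  k2 = f(0.120000, -0.897712) = -1.479171
  p ← -0.760000 + 0.24·(-1.479171) = -1.115001
p(0.24) ≈ -1.1150

-1.1150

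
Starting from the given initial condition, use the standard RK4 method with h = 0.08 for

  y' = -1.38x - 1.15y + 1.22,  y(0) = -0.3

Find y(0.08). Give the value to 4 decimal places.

RK4: k1 = f(x_n, y_n); k2 = f(x_n + h/2, y_n + (h/2)·k1); k3 = f(x_n + h/2, y_n + (h/2)·k2); k4 = f(x_n + h, y_n + h·k3); y_{n+1} = y_n + (h/6)·(k1 + 2k2 + 2k3 + k4).
x=0.000000, y=-0.300000:
  k1 = f(0.000000, -0.300000) = 1.565000
  k2 = f(0.040000, -0.237400) = 1.437810
  k3 = f(0.040000, -0.242488) = 1.443661
  k4 = f(0.080000, -0.184507) = 1.321783
  y ← -0.300000 + (0.08/6)·(k1 + 2k2 + 2k3 + k4) = -0.184670
y(0.08) ≈ -0.1847

-0.1847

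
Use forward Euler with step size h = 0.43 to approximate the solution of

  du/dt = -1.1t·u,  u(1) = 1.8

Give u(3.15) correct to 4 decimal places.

0.0009

Euler: u_{n+1} = u_n + h·f(t_n, u_n).
t=1.000000, u=1.800000: f=-1.980000 → u ← 1.800000 + 0.43·(-1.980000) = 0.948600
t=1.430000, u=0.948600: f=-1.492148 → u ← 0.948600 + 0.43·(-1.492148) = 0.306976
t=1.860000, u=0.306976: f=-0.628074 → u ← 0.306976 + 0.43·(-0.628074) = 0.036905
t=2.290000, u=0.036905: f=-0.092963 → u ← 0.036905 + 0.43·(-0.092963) = -0.003069
t=2.720000, u=-0.003069: f=0.009184 → u ← -0.003069 + 0.43·0.009184 = 0.000880
u(3.15) ≈ 0.0009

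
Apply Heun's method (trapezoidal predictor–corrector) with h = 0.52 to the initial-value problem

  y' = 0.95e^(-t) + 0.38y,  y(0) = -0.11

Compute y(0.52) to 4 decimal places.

Heun: k1 = f(t_n, y_n); k2 = f(t_n + h, y_n + h·k1); y_{n+1} = y_n + (h/2)·(k1 + k2).
t=0.000000, y=-0.110000:
  k1 = f(0.000000, -0.110000) = 0.908200
  k2 = f(0.520000, 0.362264) = 0.702455
  y ← -0.110000 + (0.52/2)·(0.908200 + 0.702455) = 0.308770
y(0.52) ≈ 0.3088

0.3088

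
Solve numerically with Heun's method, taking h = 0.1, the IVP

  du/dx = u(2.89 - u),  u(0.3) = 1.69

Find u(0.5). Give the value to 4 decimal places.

2.0650

Heun: k1 = f(x_n, u_n); k2 = f(x_n + h, u_n + h·k1); u_{n+1} = u_n + (h/2)·(k1 + k2).
x=0.300000, u=1.690000:
  k1 = f(0.300000, 1.690000) = 2.028000
  k2 = f(0.400000, 1.892800) = 1.887500
  u ← 1.690000 + (0.1/2)·(2.028000 + 1.887500) = 1.885775
x=0.400000, u=1.885775:
  k1 = f(0.400000, 1.885775) = 1.893742
  k2 = f(0.500000, 2.075149) = 1.690937
  u ← 1.885775 + (0.1/2)·(1.893742 + 1.690937) = 2.065009
u(0.5) ≈ 2.0650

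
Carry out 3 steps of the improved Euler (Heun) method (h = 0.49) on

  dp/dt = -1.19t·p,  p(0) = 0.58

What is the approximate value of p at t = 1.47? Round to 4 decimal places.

Heun: k1 = f(t_n, p_n); k2 = f(t_n + h, p_n + h·k1); p_{n+1} = p_n + (h/2)·(k1 + k2).
t=0.000000, p=0.580000:
  k1 = f(0.000000, 0.580000) = 0.000000
  k2 = f(0.490000, 0.580000) = -0.338198
  p ← 0.580000 + (0.49/2)·(0.000000 + (-0.338198)) = 0.497141
t=0.490000, p=0.497141:
  k1 = f(0.490000, 0.497141) = -0.289883
  k2 = f(0.980000, 0.355099) = -0.414116
  p ← 0.497141 + (0.49/2)·(-0.289883 + (-0.414116)) = 0.324662
t=0.980000, p=0.324662:
  k1 = f(0.980000, 0.324662) = -0.378620
  k2 = f(1.470000, 0.139138) = -0.243393
  p ← 0.324662 + (0.49/2)·(-0.378620 + (-0.243393)) = 0.172268
p(1.47) ≈ 0.1723

0.1723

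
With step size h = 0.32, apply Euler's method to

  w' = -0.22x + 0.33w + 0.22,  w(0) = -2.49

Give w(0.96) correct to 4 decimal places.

Euler: w_{n+1} = w_n + h·f(x_n, w_n).
x=0.000000, w=-2.490000: f=-0.601700 → w ← -2.490000 + 0.32·(-0.601700) = -2.682544
x=0.320000, w=-2.682544: f=-0.735640 → w ← -2.682544 + 0.32·(-0.735640) = -2.917949
x=0.640000, w=-2.917949: f=-0.883723 → w ← -2.917949 + 0.32·(-0.883723) = -3.200740
w(0.96) ≈ -3.2007

-3.2007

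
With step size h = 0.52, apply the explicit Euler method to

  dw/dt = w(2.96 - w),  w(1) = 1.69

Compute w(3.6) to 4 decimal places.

Euler: w_{n+1} = w_n + h·f(t_n, w_n).
t=1.000000, w=1.690000: f=2.146300 → w ← 1.690000 + 0.52·2.146300 = 2.806076
t=1.520000, w=2.806076: f=0.431922 → w ← 2.806076 + 0.52·0.431922 = 3.030676
t=2.040000, w=3.030676: f=-0.214195 → w ← 3.030676 + 0.52·(-0.214195) = 2.919294
t=2.560000, w=2.919294: f=0.118832 → w ← 2.919294 + 0.52·0.118832 = 2.981087
t=3.080000, w=2.981087: f=-0.062862 → w ← 2.981087 + 0.52·(-0.062862) = 2.948399
w(3.6) ≈ 2.9484

2.9484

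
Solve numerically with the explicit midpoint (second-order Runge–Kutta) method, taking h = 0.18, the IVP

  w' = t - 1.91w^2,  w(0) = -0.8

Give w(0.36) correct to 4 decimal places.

Midpoint: k1 = f(t_n, w_n); k2 = f(t_n + h/2, w_n + (h/2)·k1); w_{n+1} = w_n + h·k2.
t=0.000000, w=-0.800000:
  k1 = f(0.000000, -0.800000) = -1.222400
  k2 = f(0.090000, -0.910016) = -1.491727
  w ← -0.800000 + 0.18·(-1.491727) = -1.068511
t=0.180000, w=-1.068511:
  k1 = f(0.180000, -1.068511) = -2.000676
  k2 = f(0.270000, -1.248572) = -2.707559
  w ← -1.068511 + 0.18·(-2.707559) = -1.555871
w(0.36) ≈ -1.5559

-1.5559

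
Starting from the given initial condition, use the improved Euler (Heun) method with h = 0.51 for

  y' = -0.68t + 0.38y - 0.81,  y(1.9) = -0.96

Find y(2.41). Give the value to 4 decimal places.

-2.4284

Heun: k1 = f(t_n, y_n); k2 = f(t_n + h, y_n + h·k1); y_{n+1} = y_n + (h/2)·(k1 + k2).
t=1.900000, y=-0.960000:
  k1 = f(1.900000, -0.960000) = -2.466800
  k2 = f(2.410000, -2.218068) = -3.291666
  y ← -0.960000 + (0.51/2)·(-2.466800 + (-3.291666)) = -2.428409
y(2.41) ≈ -2.4284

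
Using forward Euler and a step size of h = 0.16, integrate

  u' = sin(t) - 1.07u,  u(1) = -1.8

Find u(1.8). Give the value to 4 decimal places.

-0.1587

Euler: u_{n+1} = u_n + h·f(t_n, u_n).
t=1.000000, u=-1.800000: f=2.767471 → u ← -1.800000 + 0.16·2.767471 = -1.357205
t=1.160000, u=-1.357205: f=2.369012 → u ← -1.357205 + 0.16·2.369012 = -0.978163
t=1.320000, u=-0.978163: f=2.015349 → u ← -0.978163 + 0.16·2.015349 = -0.655707
t=1.480000, u=-0.655707: f=1.697487 → u ← -0.655707 + 0.16·1.697487 = -0.384109
t=1.640000, u=-0.384109: f=1.408603 → u ← -0.384109 + 0.16·1.408603 = -0.158732
u(1.8) ≈ -0.1587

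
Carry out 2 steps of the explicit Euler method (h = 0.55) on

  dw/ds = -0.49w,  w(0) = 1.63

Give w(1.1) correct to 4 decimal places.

0.8698

Euler: w_{n+1} = w_n + h·f(s_n, w_n).
s=0.000000, w=1.630000: f=-0.798700 → w ← 1.630000 + 0.55·(-0.798700) = 1.190715
s=0.550000, w=1.190715: f=-0.583450 → w ← 1.190715 + 0.55·(-0.583450) = 0.869817
w(1.1) ≈ 0.8698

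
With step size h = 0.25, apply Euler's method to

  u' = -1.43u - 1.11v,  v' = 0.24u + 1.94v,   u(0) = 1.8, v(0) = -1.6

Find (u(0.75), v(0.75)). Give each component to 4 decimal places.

1.9730, -4.7594

Euler on (u,v): u_{n+1} = u_n + h·u', v_{n+1} = v_n + h·v'.
0.000000: (1.800000, -1.600000); f=(-0.798000, -2.672000) → (1.600500, -2.268000)
0.250000: (1.600500, -2.268000); f=(0.228765, -4.015800) → (1.657691, -3.271950)
0.500000: (1.657691, -3.271950); f=(1.261366, -5.949737) → (1.973033, -4.759384)
(u(0.75), v(0.75)) ≈ (1.9730, -4.7594)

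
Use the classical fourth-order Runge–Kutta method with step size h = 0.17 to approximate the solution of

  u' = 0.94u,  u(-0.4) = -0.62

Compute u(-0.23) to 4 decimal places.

RK4: k1 = f(x_n, u_n); k2 = f(x_n + h/2, u_n + (h/2)·k1); k3 = f(x_n + h/2, u_n + (h/2)·k2); k4 = f(x_n + h, u_n + h·k3); u_{n+1} = u_n + (h/6)·(k1 + 2k2 + 2k3 + k4).
x=-0.400000, u=-0.620000:
  k1 = f(-0.400000, -0.620000) = -0.582800
  k2 = f(-0.315000, -0.669538) = -0.629366
  k3 = f(-0.315000, -0.673496) = -0.633086
  k4 = f(-0.230000, -0.727625) = -0.683967
  u ← -0.620000 + (0.17/6)·(k1 + 2k2 + 2k3 + k4) = -0.727431
u(-0.23) ≈ -0.7274

-0.7274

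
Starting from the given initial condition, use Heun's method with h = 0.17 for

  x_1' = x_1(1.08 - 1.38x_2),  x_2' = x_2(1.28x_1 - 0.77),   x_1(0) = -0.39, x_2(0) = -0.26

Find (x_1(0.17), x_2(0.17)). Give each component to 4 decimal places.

-0.4939, -0.2078

Heun on (x_1,x_2): k1 = f(x_n, state_n); k2 = f(x_n + h, state_n + h·k1); state_{n+1} = state_n + (h/2)·(k1 + k2).
0.000000: (-0.390000, -0.260000)
  k1 = (-0.561132, 0.329992)
  predictor → (-0.485392, -0.203901)
  k2 = (-0.660805, 0.283688)
  → (-0.493865, -0.207837)
(x_1(0.17), x_2(0.17)) ≈ (-0.4939, -0.2078)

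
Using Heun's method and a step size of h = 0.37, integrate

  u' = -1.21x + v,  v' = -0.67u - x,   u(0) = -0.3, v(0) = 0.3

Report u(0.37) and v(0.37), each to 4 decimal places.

Heun on (u,v): k1 = f(x_n, state_n); k2 = f(x_n + h, state_n + h·k1); state_{n+1} = state_n + (h/2)·(k1 + k2).
0.000000: (-0.300000, 0.300000)
  k1 = (0.300000, 0.201000)
  predictor → (-0.189000, 0.374370)
  k2 = (-0.073330, -0.243370)
  → (-0.258066, 0.292162)
(u(0.37), v(0.37)) ≈ (-0.2581, 0.2922)

-0.2581, 0.2922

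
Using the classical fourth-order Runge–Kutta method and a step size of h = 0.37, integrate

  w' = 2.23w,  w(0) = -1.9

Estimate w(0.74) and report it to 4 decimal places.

-9.8633

RK4: k1 = f(x_n, w_n); k2 = f(x_n + h/2, w_n + (h/2)·k1); k3 = f(x_n + h/2, w_n + (h/2)·k2); k4 = f(x_n + h, w_n + h·k3); w_{n+1} = w_n + (h/6)·(k1 + 2k2 + 2k3 + k4).
x=0.000000, w=-1.900000:
  k1 = f(0.000000, -1.900000) = -4.237000
  k2 = f(0.185000, -2.683845) = -5.984974
  k3 = f(0.185000, -3.007220) = -6.706101
  k4 = f(0.370000, -4.381257) = -9.770204
  w ← -1.900000 + (0.37/6)·(k1 + 2k2 + 2k3 + k4) = -4.329010
x=0.370000, w=-4.329010:
  k1 = f(0.370000, -4.329010) = -9.653693
  k2 = f(0.555000, -6.114943) = -13.636324
  k3 = f(0.555000, -6.851730) = -15.279358
  k4 = f(0.740000, -9.982373) = -22.260691
  w ← -4.329010 + (0.37/6)·(k1 + 2k2 + 2k3 + k4) = -9.863331
w(0.74) ≈ -9.8633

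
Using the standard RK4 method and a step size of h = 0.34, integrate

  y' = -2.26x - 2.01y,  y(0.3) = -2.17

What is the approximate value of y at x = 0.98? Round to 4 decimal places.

RK4: k1 = f(x_n, y_n); k2 = f(x_n + h/2, y_n + (h/2)·k1); k3 = f(x_n + h/2, y_n + (h/2)·k2); k4 = f(x_n + h, y_n + h·k3); y_{n+1} = y_n + (h/6)·(k1 + 2k2 + 2k3 + k4).
x=0.300000, y=-2.170000:
  k1 = f(0.300000, -2.170000) = 3.683700
  k2 = f(0.470000, -1.543771) = 2.040780
  k3 = f(0.470000, -1.823067) = 2.602166
  k4 = f(0.640000, -1.285264) = 1.136980
  y ← -2.170000 + (0.34/6)·(k1 + 2k2 + 2k3 + k4) = -1.370628
x=0.640000, y=-1.370628:
  k1 = f(0.640000, -1.370628) = 1.308562
  k2 = f(0.810000, -1.148172) = 0.477226
  k3 = f(0.810000, -1.289499) = 0.761293
  k4 = f(0.980000, -1.111788) = 0.019894
  y ← -1.370628 + (0.34/6)·(k1 + 2k2 + 2k3 + k4) = -1.154983
y(0.98) ≈ -1.1550

-1.1550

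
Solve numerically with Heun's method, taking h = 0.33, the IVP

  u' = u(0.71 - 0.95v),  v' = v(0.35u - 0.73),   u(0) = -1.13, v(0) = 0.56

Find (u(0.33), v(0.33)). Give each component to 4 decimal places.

Heun on (u,v): k1 = f(s_n, state_n); k2 = f(s_n + h, state_n + h·k1); state_{n+1} = state_n + (h/2)·(k1 + k2).
0.000000: (-1.130000, 0.560000)
  k1 = (-0.201140, -0.630280)
  predictor → (-1.196376, 0.352008)
  k2 = (-0.449350, -0.404362)
  → (-1.237331, 0.389284)
(u(0.33), v(0.33)) ≈ (-1.2373, 0.3893)

-1.2373, 0.3893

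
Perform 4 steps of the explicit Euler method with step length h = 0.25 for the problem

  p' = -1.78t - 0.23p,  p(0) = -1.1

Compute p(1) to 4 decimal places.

-1.5103

Euler: p_{n+1} = p_n + h·f(t_n, p_n).
t=0.000000, p=-1.100000: f=0.253000 → p ← -1.100000 + 0.25·0.253000 = -1.036750
t=0.250000, p=-1.036750: f=-0.206547 → p ← -1.036750 + 0.25·(-0.206547) = -1.088387
t=0.500000, p=-1.088387: f=-0.639671 → p ← -1.088387 + 0.25·(-0.639671) = -1.248305
t=0.750000, p=-1.248305: f=-1.047890 → p ← -1.248305 + 0.25·(-1.047890) = -1.510277
p(1) ≈ -1.5103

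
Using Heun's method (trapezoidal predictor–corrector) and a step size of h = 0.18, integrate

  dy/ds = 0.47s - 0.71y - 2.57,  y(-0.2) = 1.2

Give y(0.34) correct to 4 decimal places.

-0.3119

Heun: k1 = f(s_n, y_n); k2 = f(s_n + h, y_n + h·k1); y_{n+1} = y_n + (h/2)·(k1 + k2).
s=-0.200000, y=1.200000:
  k1 = f(-0.200000, 1.200000) = -3.516000
  k2 = f(-0.020000, 0.567120) = -2.982055
  y ← 1.200000 + (0.18/2)·(-3.516000 + (-2.982055)) = 0.615175
s=-0.020000, y=0.615175:
  k1 = f(-0.020000, 0.615175) = -3.016174
  k2 = f(0.160000, 0.072264) = -2.546107
  y ← 0.615175 + (0.18/2)·(-3.016174 + (-2.546107)) = 0.114570
s=0.160000, y=0.114570:
  k1 = f(0.160000, 0.114570) = -2.576144
  k2 = f(0.340000, -0.349136) = -2.162313
  y ← 0.114570 + (0.18/2)·(-2.576144 + (-2.162313)) = -0.311891
y(0.34) ≈ -0.3119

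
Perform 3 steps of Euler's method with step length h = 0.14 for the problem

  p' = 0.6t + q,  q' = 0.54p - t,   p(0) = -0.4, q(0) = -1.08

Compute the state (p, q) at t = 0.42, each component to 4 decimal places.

Euler on (p,q): p_{n+1} = p_n + h·p', q_{n+1} = q_n + h·q'.
0.000000: (-0.400000, -1.080000); f=(-1.080000, -0.216000) → (-0.551200, -1.110240)
0.140000: (-0.551200, -1.110240); f=(-1.026240, -0.437648) → (-0.694874, -1.171511)
0.280000: (-0.694874, -1.171511); f=(-1.003511, -0.655232) → (-0.835365, -1.263243)
(p(0.42), q(0.42)) ≈ (-0.8354, -1.2632)

-0.8354, -1.2632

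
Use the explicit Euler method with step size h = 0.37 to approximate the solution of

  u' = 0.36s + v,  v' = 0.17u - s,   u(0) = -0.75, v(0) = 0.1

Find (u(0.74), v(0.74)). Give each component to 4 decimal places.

Euler on (u,v): u_{n+1} = u_n + h·u', v_{n+1} = v_n + h·v'.
0.000000: (-0.750000, 0.100000); f=(0.100000, -0.127500) → (-0.713000, 0.052825)
0.370000: (-0.713000, 0.052825); f=(0.186025, -0.491210) → (-0.644171, -0.128923)
(u(0.74), v(0.74)) ≈ (-0.6442, -0.1289)

-0.6442, -0.1289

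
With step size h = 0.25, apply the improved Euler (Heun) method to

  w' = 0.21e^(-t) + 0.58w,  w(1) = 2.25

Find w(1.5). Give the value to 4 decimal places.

3.0402

Heun: k1 = f(t_n, w_n); k2 = f(t_n + h, w_n + h·k1); w_{n+1} = w_n + (h/2)·(k1 + k2).
t=1.000000, w=2.250000:
  k1 = f(1.000000, 2.250000) = 1.382255
  k2 = f(1.250000, 2.595564) = 1.565593
  w ← 2.250000 + (0.25/2)·(1.382255 + 1.565593) = 2.618481
t=1.250000, w=2.618481:
  k1 = f(1.250000, 2.618481) = 1.578885
  k2 = f(1.500000, 3.013202) = 1.794515
  w ← 2.618481 + (0.25/2)·(1.578885 + 1.794515) = 3.040156
w(1.5) ≈ 3.0402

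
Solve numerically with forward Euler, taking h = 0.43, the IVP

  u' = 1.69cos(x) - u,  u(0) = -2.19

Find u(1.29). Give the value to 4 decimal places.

Euler: u_{n+1} = u_n + h·f(x_n, u_n).
x=0.000000, u=-2.190000: f=3.880000 → u ← -2.190000 + 0.43·3.880000 = -0.521600
x=0.430000, u=-0.521600: f=2.057752 → u ← -0.521600 + 0.43·2.057752 = 0.363233
x=0.860000, u=0.363233: f=0.739386 → u ← 0.363233 + 0.43·0.739386 = 0.681169
u(1.29) ≈ 0.6812

0.6812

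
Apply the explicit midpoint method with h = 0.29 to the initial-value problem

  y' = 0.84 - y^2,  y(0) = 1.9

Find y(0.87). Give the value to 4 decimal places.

1.1147

Midpoint: k1 = f(t_n, y_n); k2 = f(t_n + h/2, y_n + (h/2)·k1); y_{n+1} = y_n + h·k2.
t=0.000000, y=1.900000:
  k1 = f(0.000000, 1.900000) = -2.770000
  k2 = f(0.145000, 1.498350) = -1.405053
  y ← 1.900000 + 0.29·(-1.405053) = 1.492535
t=0.290000, y=1.492535:
  k1 = f(0.290000, 1.492535) = -1.387660
  k2 = f(0.435000, 1.291324) = -0.827518
  y ← 1.492535 + 0.29·(-0.827518) = 1.252555
t=0.580000, y=1.252555:
  k1 = f(0.580000, 1.252555) = -0.728893
  k2 = f(0.725000, 1.146865) = -0.475300
  y ← 1.252555 + 0.29·(-0.475300) = 1.114718
y(0.87) ≈ 1.1147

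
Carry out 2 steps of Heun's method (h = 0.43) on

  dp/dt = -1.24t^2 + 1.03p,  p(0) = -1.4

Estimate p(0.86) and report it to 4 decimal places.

Heun: k1 = f(t_n, p_n); k2 = f(t_n + h, p_n + h·k1); p_{n+1} = p_n + (h/2)·(k1 + k2).
t=0.000000, p=-1.400000:
  k1 = f(0.000000, -1.400000) = -1.442000
  k2 = f(0.430000, -2.020060) = -2.309938
  p ← -1.400000 + (0.43/2)·(-1.442000 + (-2.309938)) = -2.206667
t=0.430000, p=-2.206667:
  k1 = f(0.430000, -2.206667) = -2.502143
  k2 = f(0.860000, -3.282588) = -4.298170
  p ← -2.206667 + (0.43/2)·(-2.502143 + (-4.298170)) = -3.668734
p(0.86) ≈ -3.6687

-3.6687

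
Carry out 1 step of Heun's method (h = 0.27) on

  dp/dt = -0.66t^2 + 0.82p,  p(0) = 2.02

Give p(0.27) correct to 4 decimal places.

Heun: k1 = f(t_n, p_n); k2 = f(t_n + h, p_n + h·k1); p_{n+1} = p_n + (h/2)·(k1 + k2).
t=0.000000, p=2.020000:
  k1 = f(0.000000, 2.020000) = 1.656400
  k2 = f(0.270000, 2.467228) = 1.975013
  p ← 2.020000 + (0.27/2)·(1.656400 + 1.975013) = 2.510241
p(0.27) ≈ 2.5102

2.5102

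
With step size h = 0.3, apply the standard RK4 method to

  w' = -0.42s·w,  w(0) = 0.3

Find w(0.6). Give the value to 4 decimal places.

0.2782

RK4: k1 = f(s_n, w_n); k2 = f(s_n + h/2, w_n + (h/2)·k1); k3 = f(s_n + h/2, w_n + (h/2)·k2); k4 = f(s_n + h, w_n + h·k3); w_{n+1} = w_n + (h/6)·(k1 + 2k2 + 2k3 + k4).
s=0.000000, w=0.300000:
  k1 = f(0.000000, 0.300000) = 0.000000
  k2 = f(0.150000, 0.300000) = -0.018900
  k3 = f(0.150000, 0.297165) = -0.018721
  k4 = f(0.300000, 0.294384) = -0.037092
  w ← 0.300000 + (0.3/6)·(k1 + 2k2 + 2k3 + k4) = 0.294383
s=0.300000, w=0.294383:
  k1 = f(0.300000, 0.294383) = -0.037092
  k2 = f(0.450000, 0.288819) = -0.054587
  k3 = f(0.450000, 0.286195) = -0.054091
  k4 = f(0.600000, 0.278156) = -0.070095
  w ← 0.294383 + (0.3/6)·(k1 + 2k2 + 2k3 + k4) = 0.278156
w(0.6) ≈ 0.2782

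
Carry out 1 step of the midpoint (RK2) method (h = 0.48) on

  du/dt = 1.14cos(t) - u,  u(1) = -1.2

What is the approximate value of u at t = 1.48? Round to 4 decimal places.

-0.6555

Midpoint: k1 = f(t_n, u_n); k2 = f(t_n + h/2, u_n + (h/2)·k1); u_{n+1} = u_n + h·k2.
t=1.000000, u=-1.200000:
  k1 = f(1.000000, -1.200000) = 1.815945
  k2 = f(1.240000, -0.764173) = 1.134441
  u ← -1.200000 + 0.48·1.134441 = -0.655468
u(1.48) ≈ -0.6555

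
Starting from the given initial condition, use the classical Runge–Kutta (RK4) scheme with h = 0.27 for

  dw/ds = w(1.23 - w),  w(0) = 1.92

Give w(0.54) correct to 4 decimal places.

1.5093

RK4: k1 = f(s_n, w_n); k2 = f(s_n + h/2, w_n + (h/2)·k1); k3 = f(s_n + h/2, w_n + (h/2)·k2); k4 = f(s_n + h, w_n + h·k3); w_{n+1} = w_n + (h/6)·(k1 + 2k2 + 2k3 + k4).
s=0.000000, w=1.920000:
  k1 = f(0.000000, 1.920000) = -1.324800
  k2 = f(0.135000, 1.741152) = -0.889993
  k3 = f(0.135000, 1.799851) = -1.025647
  k4 = f(0.270000, 1.643075) = -0.678714
  w ← 1.920000 + (0.27/6)·(k1 + 2k2 + 2k3 + k4) = 1.657434
s=0.270000, w=1.657434:
  k1 = f(0.270000, 1.657434) = -0.708444
  k2 = f(0.405000, 1.561794) = -0.518194
  k3 = f(0.405000, 1.587478) = -0.567488
  k4 = f(0.540000, 1.504212) = -0.412474
  w ← 1.657434 + (0.27/6)·(k1 + 2k2 + 2k3 + k4) = 1.509282
w(0.54) ≈ 1.5093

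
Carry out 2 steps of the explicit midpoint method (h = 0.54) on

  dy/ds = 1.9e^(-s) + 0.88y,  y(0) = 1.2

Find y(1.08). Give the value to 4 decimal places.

5.2560

Midpoint: k1 = f(s_n, y_n); k2 = f(s_n + h/2, y_n + (h/2)·k1); y_{n+1} = y_n + h·k2.
s=0.000000, y=1.200000:
  k1 = f(0.000000, 1.200000) = 2.956000
  k2 = f(0.270000, 1.998120) = 3.208767
  y ← 1.200000 + 0.54·3.208767 = 2.932734
s=0.540000, y=2.932734:
  k1 = f(0.540000, 2.932734) = 3.688028
  k2 = f(0.810000, 3.928501) = 4.302312
  y ← 2.932734 + 0.54·4.302312 = 5.255982
y(1.08) ≈ 5.2560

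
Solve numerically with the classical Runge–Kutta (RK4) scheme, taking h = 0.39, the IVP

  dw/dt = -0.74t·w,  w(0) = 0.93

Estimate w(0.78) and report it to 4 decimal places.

RK4: k1 = f(t_n, w_n); k2 = f(t_n + h/2, w_n + (h/2)·k1); k3 = f(t_n + h/2, w_n + (h/2)·k2); k4 = f(t_n + h, w_n + h·k3); w_{n+1} = w_n + (h/6)·(k1 + 2k2 + 2k3 + k4).
t=0.000000, w=0.930000:
  k1 = f(0.000000, 0.930000) = 0.000000
  k2 = f(0.195000, 0.930000) = -0.134199
  k3 = f(0.195000, 0.903831) = -0.130423
  k4 = f(0.390000, 0.879135) = -0.253718
  w ← 0.930000 + (0.39/6)·(k1 + 2k2 + 2k3 + k4) = 0.879107
t=0.390000, w=0.879107:
  k1 = f(0.390000, 0.879107) = -0.253710
  k2 = f(0.585000, 0.829634) = -0.359149
  k3 = f(0.585000, 0.809074) = -0.350248
  k4 = f(0.780000, 0.742511) = -0.428577
  w ← 0.879107 + (0.39/6)·(k1 + 2k2 + 2k3 + k4) = 0.742537
w(0.78) ≈ 0.7425

0.7425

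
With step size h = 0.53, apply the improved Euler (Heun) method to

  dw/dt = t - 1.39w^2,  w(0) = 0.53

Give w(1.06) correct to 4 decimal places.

Heun: k1 = f(t_n, w_n); k2 = f(t_n + h, w_n + h·k1); w_{n+1} = w_n + (h/2)·(k1 + k2).
t=0.000000, w=0.530000:
  k1 = f(0.000000, 0.530000) = -0.390451
  k2 = f(0.530000, 0.323061) = 0.384928
  w ← 0.530000 + (0.53/2)·(-0.390451 + 0.384928) = 0.528536
t=0.530000, w=0.528536:
  k1 = f(0.530000, 0.528536) = 0.141703
  k2 = f(1.060000, 0.603639) = 0.553512
  w ← 0.528536 + (0.53/2)·(0.141703 + 0.553512) = 0.712768
w(1.06) ≈ 0.7128

0.7128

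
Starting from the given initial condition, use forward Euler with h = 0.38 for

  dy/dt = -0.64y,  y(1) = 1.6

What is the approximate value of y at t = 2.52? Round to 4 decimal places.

Euler: y_{n+1} = y_n + h·f(t_n, y_n).
t=1.000000, y=1.600000: f=-1.024000 → y ← 1.600000 + 0.38·(-1.024000) = 1.210880
t=1.380000, y=1.210880: f=-0.774963 → y ← 1.210880 + 0.38·(-0.774963) = 0.916394
t=1.760000, y=0.916394: f=-0.586492 → y ← 0.916394 + 0.38·(-0.586492) = 0.693527
t=2.140000, y=0.693527: f=-0.443857 → y ← 0.693527 + 0.38·(-0.443857) = 0.524861
y(2.52) ≈ 0.5249

0.5249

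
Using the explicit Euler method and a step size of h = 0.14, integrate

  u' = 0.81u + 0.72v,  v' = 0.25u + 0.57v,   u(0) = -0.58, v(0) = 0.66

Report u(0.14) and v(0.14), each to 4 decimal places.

-0.5792, 0.6924

Euler on (u,v): u_{n+1} = u_n + h·u', v_{n+1} = v_n + h·v'.
0.000000: (-0.580000, 0.660000); f=(0.005400, 0.231200) → (-0.579244, 0.692368)
(u(0.14), v(0.14)) ≈ (-0.5792, 0.6924)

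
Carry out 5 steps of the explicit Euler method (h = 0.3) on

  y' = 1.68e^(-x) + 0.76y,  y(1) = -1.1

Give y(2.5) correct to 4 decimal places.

-2.0939

Euler: y_{n+1} = y_n + h·f(x_n, y_n).
x=1.000000, y=-1.100000: f=-0.217963 → y ← -1.100000 + 0.3·(-0.217963) = -1.165389
x=1.300000, y=-1.165389: f=-0.427842 → y ← -1.165389 + 0.3·(-0.427842) = -1.293741
x=1.600000, y=-1.293741: f=-0.644057 → y ← -1.293741 + 0.3·(-0.644057) = -1.486959
x=1.900000, y=-1.486959: f=-0.878813 → y ← -1.486959 + 0.3·(-0.878813) = -1.750603
x=2.200000, y=-1.750603: f=-1.144309 → y ← -1.750603 + 0.3·(-1.144309) = -2.093895
y(2.5) ≈ -2.0939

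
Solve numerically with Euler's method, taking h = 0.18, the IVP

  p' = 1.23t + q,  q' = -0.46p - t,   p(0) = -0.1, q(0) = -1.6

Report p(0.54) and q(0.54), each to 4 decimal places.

Euler on (p,q): p_{n+1} = p_n + h·p', q_{n+1} = q_n + h·q'.
0.000000: (-0.100000, -1.600000); f=(-1.600000, 0.046000) → (-0.388000, -1.591720)
0.180000: (-0.388000, -1.591720); f=(-1.370320, -0.001520) → (-0.634658, -1.591994)
0.360000: (-0.634658, -1.591994); f=(-1.149194, -0.068058) → (-0.841512, -1.604244)
(p(0.54), q(0.54)) ≈ (-0.8415, -1.6042)

-0.8415, -1.6042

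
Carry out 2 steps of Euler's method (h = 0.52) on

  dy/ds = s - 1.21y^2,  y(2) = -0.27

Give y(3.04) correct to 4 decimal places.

Euler: y_{n+1} = y_n + h·f(s_n, y_n).
s=2.000000, y=-0.270000: f=1.911791 → y ← -0.270000 + 0.52·1.911791 = 0.724131
s=2.520000, y=0.724131: f=1.885517 → y ← 0.724131 + 0.52·1.885517 = 1.704600
y(3.04) ≈ 1.7046

1.7046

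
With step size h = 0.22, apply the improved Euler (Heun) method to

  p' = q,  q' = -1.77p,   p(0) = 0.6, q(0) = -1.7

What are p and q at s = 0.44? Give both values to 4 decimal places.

Heun on (p,q): k1 = f(s_n, state_n); k2 = f(s_n + h, state_n + h·k1); state_{n+1} = state_n + (h/2)·(k1 + k2).
0.000000: (0.600000, -1.700000)
  k1 = (-1.700000, -1.062000)
  predictor → (0.226000, -1.933640)
  k2 = (-1.933640, -0.400020)
  → (0.200300, -1.860822)
0.220000: (0.200300, -1.860822)
  k1 = (-1.860822, -0.354530)
  predictor → (-0.209081, -1.938819)
  k2 = (-1.938819, 0.370074)
  → (-0.217661, -1.859112)
(p(0.44), q(0.44)) ≈ (-0.2177, -1.8591)

-0.2177, -1.8591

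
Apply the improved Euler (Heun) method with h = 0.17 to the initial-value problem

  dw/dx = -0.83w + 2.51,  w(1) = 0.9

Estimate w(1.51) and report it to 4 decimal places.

Heun: k1 = f(x_n, w_n); k2 = f(x_n + h, w_n + h·k1); w_{n+1} = w_n + (h/2)·(k1 + k2).
x=1.000000, w=0.900000:
  k1 = f(1.000000, 0.900000) = 1.763000
  k2 = f(1.170000, 1.199710) = 1.514241
  w ← 0.900000 + (0.17/2)·(1.763000 + 1.514241) = 1.178565
x=1.170000, w=1.178565:
  k1 = f(1.170000, 1.178565) = 1.531791
  k2 = f(1.340000, 1.438970) = 1.315655
  w ← 1.178565 + (0.17/2)·(1.531791 + 1.315655) = 1.420598
x=1.340000, w=1.420598:
  k1 = f(1.340000, 1.420598) = 1.330903
  k2 = f(1.510000, 1.646852) = 1.143113
  w ← 1.420598 + (0.17/2)·(1.330903 + 1.143113) = 1.630890
w(1.51) ≈ 1.6309

1.6309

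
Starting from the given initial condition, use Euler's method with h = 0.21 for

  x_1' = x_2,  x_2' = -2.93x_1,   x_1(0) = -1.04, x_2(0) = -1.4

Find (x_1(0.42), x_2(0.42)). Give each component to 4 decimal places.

-1.4936, 0.0607

Euler on (x_1,x_2): x_1_{n+1} = x_1_n + h·x_1', x_2_{n+1} = x_2_n + h·x_2'.
0.000000: (-1.040000, -1.400000); f=(-1.400000, 3.047200) → (-1.334000, -0.760088)
0.210000: (-1.334000, -0.760088); f=(-0.760088, 3.908620) → (-1.493618, 0.060722)
(x_1(0.42), x_2(0.42)) ≈ (-1.4936, 0.0607)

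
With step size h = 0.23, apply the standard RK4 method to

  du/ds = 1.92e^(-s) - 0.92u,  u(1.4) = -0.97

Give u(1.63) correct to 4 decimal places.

RK4: k1 = f(s_n, u_n); k2 = f(s_n + h/2, u_n + (h/2)·k1); k3 = f(s_n + h/2, u_n + (h/2)·k2); k4 = f(s_n + h, u_n + h·k3); u_{n+1} = u_n + (h/6)·(k1 + 2k2 + 2k3 + k4).
s=1.400000, u=-0.970000:
  k1 = f(1.400000, -0.970000) = 1.365866
  k2 = f(1.515000, -0.812925) = 1.169923
  k3 = f(1.515000, -0.835459) = 1.190654
  k4 = f(1.630000, -0.696150) = 1.016642
  u ← -0.970000 + (0.23/6)·(k1 + 2k2 + 2k3 + k4) = -0.697693
u(1.63) ≈ -0.6977

-0.6977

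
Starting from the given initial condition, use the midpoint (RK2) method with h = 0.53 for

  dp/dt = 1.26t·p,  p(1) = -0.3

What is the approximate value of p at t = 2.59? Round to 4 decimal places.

Midpoint: k1 = f(t_n, p_n); k2 = f(t_n + h/2, p_n + (h/2)·k1); p_{n+1} = p_n + h·k2.
t=1.000000, p=-0.300000:
  k1 = f(1.000000, -0.300000) = -0.378000
  k2 = f(1.265000, -0.400170) = -0.637831
  p ← -0.300000 + 0.53·(-0.637831) = -0.638050
t=1.530000, p=-0.638050:
  k1 = f(1.530000, -0.638050) = -1.230034
  k2 = f(1.795000, -0.964009) = -2.180300
  p ← -0.638050 + 0.53·(-2.180300) = -1.793609
t=2.060000, p=-1.793609:
  k1 = f(2.060000, -1.793609) = -4.655492
  k2 = f(2.325000, -3.027315) = -8.868519
  p ← -1.793609 + 0.53·(-8.868519) = -6.493924
p(2.59) ≈ -6.4939

-6.4939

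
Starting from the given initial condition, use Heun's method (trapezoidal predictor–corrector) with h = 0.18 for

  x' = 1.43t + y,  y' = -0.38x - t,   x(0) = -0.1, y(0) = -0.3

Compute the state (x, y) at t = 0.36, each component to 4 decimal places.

Heun on (x,y): k1 = f(t_n, state_n); k2 = f(t_n + h, state_n + h·k1); state_{n+1} = state_n + (h/2)·(k1 + k2).
0.000000: (-0.100000, -0.300000)
  k1 = (-0.300000, 0.038000)
  predictor → (-0.154000, -0.293160)
  k2 = (-0.035760, -0.121480)
  → (-0.130218, -0.307513)
0.180000: (-0.130218, -0.307513)
  k1 = (-0.050113, -0.130517)
  predictor → (-0.139239, -0.331006)
  k2 = (0.183794, -0.307089)
  → (-0.118187, -0.346898)
(x(0.36), y(0.36)) ≈ (-0.1182, -0.3469)

-0.1182, -0.3469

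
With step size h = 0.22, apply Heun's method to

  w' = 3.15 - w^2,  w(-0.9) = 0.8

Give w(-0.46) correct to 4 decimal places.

Heun: k1 = f(x_n, w_n); k2 = f(x_n + h, w_n + h·k1); w_{n+1} = w_n + (h/2)·(k1 + k2).
x=-0.900000, w=0.800000:
  k1 = f(-0.900000, 0.800000) = 2.510000
  k2 = f(-0.680000, 1.352200) = 1.321555
  w ← 0.800000 + (0.22/2)·(2.510000 + 1.321555) = 1.221471
x=-0.680000, w=1.221471:
  k1 = f(-0.680000, 1.221471) = 1.658008
  k2 = f(-0.460000, 1.586233) = 0.633865
  w ← 1.221471 + (0.22/2)·(1.658008 + 0.633865) = 1.473577
w(-0.46) ≈ 1.4736

1.4736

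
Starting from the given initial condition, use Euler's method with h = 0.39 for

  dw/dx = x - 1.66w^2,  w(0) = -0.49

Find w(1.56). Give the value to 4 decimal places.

Euler: w_{n+1} = w_n + h·f(x_n, w_n).
x=0.000000, w=-0.490000: f=-0.398566 → w ← -0.490000 + 0.39·(-0.398566) = -0.645441
x=0.390000, w=-0.645441: f=-0.301546 → w ← -0.645441 + 0.39·(-0.301546) = -0.763044
x=0.780000, w=-0.763044: f=-0.186511 → w ← -0.763044 + 0.39·(-0.186511) = -0.835783
x=1.170000, w=-0.835783: f=0.010436 → w ← -0.835783 + 0.39·0.010436 = -0.831713
w(1.56) ≈ -0.8317

-0.8317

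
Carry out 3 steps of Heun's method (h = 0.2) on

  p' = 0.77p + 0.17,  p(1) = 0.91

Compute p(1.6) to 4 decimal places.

Heun: k1 = f(x_n, p_n); k2 = f(x_n + h, p_n + h·k1); p_{n+1} = p_n + (h/2)·(k1 + k2).
x=1.000000, p=0.910000:
  k1 = f(1.000000, 0.910000) = 0.870700
  k2 = f(1.200000, 1.084140) = 1.004788
  p ← 0.910000 + (0.2/2)·(0.870700 + 1.004788) = 1.097549
x=1.200000, p=1.097549:
  k1 = f(1.200000, 1.097549) = 1.015113
  k2 = f(1.400000, 1.300571) = 1.171440
  p ← 1.097549 + (0.2/2)·(1.015113 + 1.171440) = 1.316204
x=1.400000, p=1.316204:
  k1 = f(1.400000, 1.316204) = 1.183477
  k2 = f(1.600000, 1.552899) = 1.365733
  p ← 1.316204 + (0.2/2)·(1.183477 + 1.365733) = 1.571125
p(1.6) ≈ 1.5711

1.5711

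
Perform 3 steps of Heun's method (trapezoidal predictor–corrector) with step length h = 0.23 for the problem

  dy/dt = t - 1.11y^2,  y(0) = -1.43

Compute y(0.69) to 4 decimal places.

Heun: k1 = f(t_n, y_n); k2 = f(t_n + h, y_n + h·k1); y_{n+1} = y_n + (h/2)·(k1 + k2).
t=0.000000, y=-1.430000:
  k1 = f(0.000000, -1.430000) = -2.269839
  k2 = f(0.230000, -1.952063) = -3.999710
  y ← -1.430000 + (0.23/2)·(-2.269839 + (-3.999710)) = -2.150998
t=0.230000, y=-2.150998:
  k1 = f(0.230000, -2.150998) = -4.905740
  k2 = f(0.460000, -3.279318) = -11.476862
  y ← -2.150998 + (0.23/2)·(-4.905740 + (-11.476862)) = -4.034997
t=0.460000, y=-4.034997:
  k1 = f(0.460000, -4.034997) = -17.612137
  k2 = f(0.690000, -8.085789) = -71.881779
  y ← -4.034997 + (0.23/2)·(-17.612137 + (-71.881779)) = -14.326798
y(0.69) ≈ -14.3268

-14.3268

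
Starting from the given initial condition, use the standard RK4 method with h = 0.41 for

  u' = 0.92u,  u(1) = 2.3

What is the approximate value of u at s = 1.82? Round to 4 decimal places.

4.8901

RK4: k1 = f(s_n, u_n); k2 = f(s_n + h/2, u_n + (h/2)·k1); k3 = f(s_n + h/2, u_n + (h/2)·k2); k4 = f(s_n + h, u_n + h·k3); u_{n+1} = u_n + (h/6)·(k1 + 2k2 + 2k3 + k4).
s=1.000000, u=2.300000:
  k1 = f(1.000000, 2.300000) = 2.116000
  k2 = f(1.205000, 2.733780) = 2.515078
  k3 = f(1.205000, 2.815591) = 2.590344
  k4 = f(1.410000, 3.362041) = 3.093078
  u ← 2.300000 + (0.41/6)·(k1 + 2k2 + 2k3 + k4) = 3.353695
s=1.410000, u=3.353695:
  k1 = f(1.410000, 3.353695) = 3.085399
  k2 = f(1.615000, 3.986201) = 3.667305
  k3 = f(1.615000, 4.105492) = 3.777053
  k4 = f(1.820000, 4.902286) = 4.510103
  u ← 3.353695 + (0.41/6)·(k1 + 2k2 + 2k3 + k4) = 4.890116
u(1.82) ≈ 4.8901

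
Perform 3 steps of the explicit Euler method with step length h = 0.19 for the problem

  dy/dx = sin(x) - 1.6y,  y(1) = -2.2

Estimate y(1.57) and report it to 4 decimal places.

-0.3550

Euler: y_{n+1} = y_n + h·f(x_n, y_n).
x=1.000000, y=-2.200000: f=4.361471 → y ← -2.200000 + 0.19·4.361471 = -1.371321
x=1.190000, y=-1.371321: f=3.122482 → y ← -1.371321 + 0.19·3.122482 = -0.778049
x=1.380000, y=-0.778049: f=2.226732 → y ← -0.778049 + 0.19·2.226732 = -0.354970
y(1.57) ≈ -0.3550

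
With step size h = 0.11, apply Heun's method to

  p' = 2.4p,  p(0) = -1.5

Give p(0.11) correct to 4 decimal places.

Heun: k1 = f(s_n, p_n); k2 = f(s_n + h, p_n + h·k1); p_{n+1} = p_n + (h/2)·(k1 + k2).
s=0.000000, p=-1.500000:
  k1 = f(0.000000, -1.500000) = -3.600000
  k2 = f(0.110000, -1.896000) = -4.550400
  p ← -1.500000 + (0.11/2)·(-3.600000 + (-4.550400)) = -1.948272
p(0.11) ≈ -1.9483

-1.9483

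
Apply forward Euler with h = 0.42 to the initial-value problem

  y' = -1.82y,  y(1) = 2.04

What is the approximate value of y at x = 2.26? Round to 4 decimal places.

Euler: y_{n+1} = y_n + h·f(x_n, y_n).
x=1.000000, y=2.040000: f=-3.712800 → y ← 2.040000 + 0.42·(-3.712800) = 0.480624
x=1.420000, y=0.480624: f=-0.874736 → y ← 0.480624 + 0.42·(-0.874736) = 0.113235
x=1.840000, y=0.113235: f=-0.206088 → y ← 0.113235 + 0.42·(-0.206088) = 0.026678
y(2.26) ≈ 0.0267

0.0267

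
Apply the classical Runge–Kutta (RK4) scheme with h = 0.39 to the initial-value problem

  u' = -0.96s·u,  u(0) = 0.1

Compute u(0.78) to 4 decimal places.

RK4: k1 = f(s_n, u_n); k2 = f(s_n + h/2, u_n + (h/2)·k1); k3 = f(s_n + h/2, u_n + (h/2)·k2); k4 = f(s_n + h, u_n + h·k3); u_{n+1} = u_n + (h/6)·(k1 + 2k2 + 2k3 + k4).
s=0.000000, u=0.100000:
  k1 = f(0.000000, 0.100000) = 0.000000
  k2 = f(0.195000, 0.100000) = -0.018720
  k3 = f(0.195000, 0.096350) = -0.018037
  k4 = f(0.390000, 0.092966) = -0.034806
  u ← 0.100000 + (0.39/6)·(k1 + 2k2 + 2k3 + k4) = 0.092959
s=0.390000, u=0.092959:
  k1 = f(0.390000, 0.092959) = -0.034804
  k2 = f(0.585000, 0.086172) = -0.048394
  k3 = f(0.585000, 0.083522) = -0.046906
  k4 = f(0.780000, 0.074666) = -0.055910
  u ← 0.092959 + (0.39/6)·(k1 + 2k2 + 2k3 + k4) = 0.074674
u(0.78) ≈ 0.0747

0.0747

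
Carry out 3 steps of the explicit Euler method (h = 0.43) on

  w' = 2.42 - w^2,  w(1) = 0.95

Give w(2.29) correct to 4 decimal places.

Euler: w_{n+1} = w_n + h·f(s_n, w_n).
s=1.000000, w=0.950000: f=1.517500 → w ← 0.950000 + 0.43·1.517500 = 1.602525
s=1.430000, w=1.602525: f=-0.148086 → w ← 1.602525 + 0.43·(-0.148086) = 1.538848
s=1.860000, w=1.538848: f=0.051947 → w ← 1.538848 + 0.43·0.051947 = 1.561185
w(2.29) ≈ 1.5612

1.5612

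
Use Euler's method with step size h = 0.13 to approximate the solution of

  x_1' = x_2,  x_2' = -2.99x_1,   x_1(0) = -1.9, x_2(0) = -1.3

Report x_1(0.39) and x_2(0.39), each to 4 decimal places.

-2.1104, 1.0753

Euler on (x_1,x_2): x_1_{n+1} = x_1_n + h·x_1', x_2_{n+1} = x_2_n + h·x_2'.
0.000000: (-1.900000, -1.300000); f=(-1.300000, 5.681000) → (-2.069000, -0.561470)
0.130000: (-2.069000, -0.561470); f=(-0.561470, 6.186310) → (-2.141991, 0.242750)
0.260000: (-2.141991, 0.242750); f=(0.242750, 6.404553) → (-2.110434, 1.075342)
(x_1(0.39), x_2(0.39)) ≈ (-2.1104, 1.0753)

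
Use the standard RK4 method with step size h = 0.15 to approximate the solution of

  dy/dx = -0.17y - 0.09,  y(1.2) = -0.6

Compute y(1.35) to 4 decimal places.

RK4: k1 = f(x_n, y_n); k2 = f(x_n + h/2, y_n + (h/2)·k1); k3 = f(x_n + h/2, y_n + (h/2)·k2); k4 = f(x_n + h, y_n + h·k3); y_{n+1} = y_n + (h/6)·(k1 + 2k2 + 2k3 + k4).
x=1.200000, y=-0.600000:
  k1 = f(1.200000, -0.600000) = 0.012000
  k2 = f(1.275000, -0.599100) = 0.011847
  k3 = f(1.275000, -0.599111) = 0.011849
  k4 = f(1.350000, -0.598223) = 0.011698
  y ← -0.600000 + (0.15/6)·(k1 + 2k2 + 2k3 + k4) = -0.598223
y(1.35) ≈ -0.5982

-0.5982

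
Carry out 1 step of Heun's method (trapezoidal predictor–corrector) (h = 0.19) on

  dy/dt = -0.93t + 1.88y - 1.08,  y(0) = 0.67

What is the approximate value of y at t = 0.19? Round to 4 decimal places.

0.6934

Heun: k1 = f(t_n, y_n); k2 = f(t_n + h, y_n + h·k1); y_{n+1} = y_n + (h/2)·(k1 + k2).
t=0.000000, y=0.670000:
  k1 = f(0.000000, 0.670000) = 0.179600
  k2 = f(0.190000, 0.704124) = 0.067053
  y ← 0.670000 + (0.19/2)·(0.179600 + 0.067053) = 0.693432
y(0.19) ≈ 0.6934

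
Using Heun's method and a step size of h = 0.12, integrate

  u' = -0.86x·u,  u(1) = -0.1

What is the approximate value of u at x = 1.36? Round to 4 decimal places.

-0.0695

Heun: k1 = f(x_n, u_n); k2 = f(x_n + h, u_n + h·k1); u_{n+1} = u_n + (h/2)·(k1 + k2).
x=1.000000, u=-0.100000:
  k1 = f(1.000000, -0.100000) = 0.086000
  k2 = f(1.120000, -0.089680) = 0.086380
  u ← -0.100000 + (0.12/2)·(0.086000 + 0.086380) = -0.089657
x=1.120000, u=-0.089657:
  k1 = f(1.120000, -0.089657) = 0.086358
  k2 = f(1.240000, -0.079294) = 0.084559
  u ← -0.089657 + (0.12/2)·(0.086358 + 0.084559) = -0.079402
x=1.240000, u=-0.079402:
  k1 = f(1.240000, -0.079402) = 0.084674
  k2 = f(1.360000, -0.069241) = 0.080985
  u ← -0.079402 + (0.12/2)·(0.084674 + 0.080985) = -0.069463
u(1.36) ≈ -0.0695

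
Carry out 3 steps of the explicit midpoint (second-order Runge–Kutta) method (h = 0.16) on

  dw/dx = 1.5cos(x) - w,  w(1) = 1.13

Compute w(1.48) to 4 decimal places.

0.8715

Midpoint: k1 = f(x_n, w_n); k2 = f(x_n + h/2, w_n + (h/2)·k1); w_{n+1} = w_n + h·k2.
x=1.000000, w=1.130000:
  k1 = f(1.000000, 1.130000) = -0.319547
  k2 = f(1.080000, 1.104436) = -0.397444
  w ← 1.130000 + 0.16·(-0.397444) = 1.066409
x=1.160000, w=1.066409:
  k1 = f(1.160000, 1.066409) = -0.467400
  k2 = f(1.240000, 1.029017) = -0.541823
  w ← 1.066409 + 0.16·(-0.541823) = 0.979717
x=1.320000, w=0.979717:
  k1 = f(1.320000, 0.979717) = -0.607454
  k2 = f(1.400000, 0.931121) = -0.676170
  w ← 0.979717 + 0.16·(-0.676170) = 0.871530
w(1.48) ≈ 0.8715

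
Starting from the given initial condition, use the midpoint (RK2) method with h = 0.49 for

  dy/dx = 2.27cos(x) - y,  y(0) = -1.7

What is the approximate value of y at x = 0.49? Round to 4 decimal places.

Midpoint: k1 = f(x_n, y_n); k2 = f(x_n + h/2, y_n + (h/2)·k1); y_{n+1} = y_n + h·k2.
x=0.000000, y=-1.700000:
  k1 = f(0.000000, -1.700000) = 3.970000
  k2 = f(0.245000, -0.727350) = 2.929562
  y ← -1.700000 + 0.49·2.929562 = -0.264515
y(0.49) ≈ -0.2645

-0.2645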